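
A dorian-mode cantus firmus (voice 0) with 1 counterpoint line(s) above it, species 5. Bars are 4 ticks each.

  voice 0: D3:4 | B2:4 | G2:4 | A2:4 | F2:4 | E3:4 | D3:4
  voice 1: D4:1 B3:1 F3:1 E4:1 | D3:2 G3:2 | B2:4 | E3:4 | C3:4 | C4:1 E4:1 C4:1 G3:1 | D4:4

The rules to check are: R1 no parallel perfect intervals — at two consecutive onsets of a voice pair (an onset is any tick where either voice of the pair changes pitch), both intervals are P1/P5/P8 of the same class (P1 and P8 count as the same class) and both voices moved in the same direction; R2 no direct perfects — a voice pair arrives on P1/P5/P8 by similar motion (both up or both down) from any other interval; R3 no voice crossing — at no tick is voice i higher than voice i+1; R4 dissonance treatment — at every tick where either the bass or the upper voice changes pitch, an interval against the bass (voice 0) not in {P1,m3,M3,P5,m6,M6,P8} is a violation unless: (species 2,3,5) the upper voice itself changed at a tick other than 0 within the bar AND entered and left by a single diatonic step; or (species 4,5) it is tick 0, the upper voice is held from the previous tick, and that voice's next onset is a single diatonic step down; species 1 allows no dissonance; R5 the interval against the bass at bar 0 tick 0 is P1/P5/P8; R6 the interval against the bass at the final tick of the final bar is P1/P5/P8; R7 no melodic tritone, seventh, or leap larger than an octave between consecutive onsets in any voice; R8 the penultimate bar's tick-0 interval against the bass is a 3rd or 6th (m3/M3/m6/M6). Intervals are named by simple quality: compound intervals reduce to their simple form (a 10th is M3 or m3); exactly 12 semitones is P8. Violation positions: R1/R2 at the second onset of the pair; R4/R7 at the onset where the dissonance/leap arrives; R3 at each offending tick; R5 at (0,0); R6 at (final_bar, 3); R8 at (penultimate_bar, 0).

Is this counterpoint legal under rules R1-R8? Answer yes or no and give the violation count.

No (7 violations)

bar 0: v0=D3 v1=D4 (P8)
bar 1: v0=B2 v1=D3 (m3)
bar 2: v0=G2 v1=B2 (M3)
bar 3: v0=A2 v1=E3 (P5)
bar 4: v0=F2 v1=C3 (P5)
bar 5: v0=E3 v1=C4 (m6)
bar 6: v0=D3 v1=D4 (P8)
  R7 @ bar0.2: B3->F3 leap 6st
  R4 @ bar0.3: D3/E4 M2 untreated
  R7 @ bar0.3: F3->E4 leap 11st
  R7 @ bar1.0: E4->D3 leap 14st
  R2 @ bar3.0: G2/B2 M3 -> A2/E3 P5 similar
  R1 @ bar4.0: A2/E3 P5 -> F2/C3 P5 similar
  R7 @ bar5.0: F2->E3 leap 11st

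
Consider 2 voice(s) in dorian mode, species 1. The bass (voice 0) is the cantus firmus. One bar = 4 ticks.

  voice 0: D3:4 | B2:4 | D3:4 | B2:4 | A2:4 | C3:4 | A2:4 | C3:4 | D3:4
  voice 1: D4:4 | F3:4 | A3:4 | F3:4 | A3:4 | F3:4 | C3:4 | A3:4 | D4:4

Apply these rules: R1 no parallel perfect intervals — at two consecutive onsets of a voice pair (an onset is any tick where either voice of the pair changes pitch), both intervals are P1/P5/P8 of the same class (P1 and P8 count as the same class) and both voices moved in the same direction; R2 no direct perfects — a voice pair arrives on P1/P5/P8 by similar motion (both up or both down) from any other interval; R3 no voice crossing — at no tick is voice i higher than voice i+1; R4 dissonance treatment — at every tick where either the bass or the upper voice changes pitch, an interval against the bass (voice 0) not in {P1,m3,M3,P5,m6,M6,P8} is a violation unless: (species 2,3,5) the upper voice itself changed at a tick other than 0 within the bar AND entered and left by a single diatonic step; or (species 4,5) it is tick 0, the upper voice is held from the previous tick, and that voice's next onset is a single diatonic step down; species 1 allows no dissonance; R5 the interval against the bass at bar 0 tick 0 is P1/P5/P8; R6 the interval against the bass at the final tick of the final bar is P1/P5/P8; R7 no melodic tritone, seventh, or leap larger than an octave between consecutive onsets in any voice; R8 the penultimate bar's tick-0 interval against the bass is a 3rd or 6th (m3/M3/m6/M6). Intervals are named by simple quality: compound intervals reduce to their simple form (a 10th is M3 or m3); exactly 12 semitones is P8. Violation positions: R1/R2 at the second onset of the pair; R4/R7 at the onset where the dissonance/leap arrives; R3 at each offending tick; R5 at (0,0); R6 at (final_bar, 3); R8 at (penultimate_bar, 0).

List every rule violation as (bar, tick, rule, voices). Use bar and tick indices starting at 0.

(1, 0, R4, (0, 1))
(2, 0, R2, (0, 1))
(3, 0, R4, (0, 1))
(5, 0, R4, (0, 1))
(8, 0, R2, (0, 1))

bar 0: v0=D3 v1=D4 downbeat P8
bar 1: v0=B2 v1=F3 downbeat TT
bar 2: v0=D3 v1=A3 downbeat P5
bar 3: v0=B2 v1=F3 downbeat TT
bar 4: v0=A2 v1=A3 downbeat P8
bar 5: v0=C3 v1=F3 downbeat P4
bar 6: v0=A2 v1=C3 downbeat m3
bar 7: v0=C3 v1=A3 downbeat M6
bar 8: v0=D3 v1=D4 downbeat P8
  -> R4 @ bar 1 tick 0 v(0, 1): B2/F3 TT untreated
  -> R2 @ bar 2 tick 0 v(0, 1): B2/F3 TT -> D3/A3 P5 similar
  -> R4 @ bar 3 tick 0 v(0, 1): B2/F3 TT untreated
  -> R4 @ bar 5 tick 0 v(0, 1): C3/F3 P4 untreated
  -> R2 @ bar 8 tick 0 v(0, 1): C3/A3 M6 -> D3/D4 P8 similar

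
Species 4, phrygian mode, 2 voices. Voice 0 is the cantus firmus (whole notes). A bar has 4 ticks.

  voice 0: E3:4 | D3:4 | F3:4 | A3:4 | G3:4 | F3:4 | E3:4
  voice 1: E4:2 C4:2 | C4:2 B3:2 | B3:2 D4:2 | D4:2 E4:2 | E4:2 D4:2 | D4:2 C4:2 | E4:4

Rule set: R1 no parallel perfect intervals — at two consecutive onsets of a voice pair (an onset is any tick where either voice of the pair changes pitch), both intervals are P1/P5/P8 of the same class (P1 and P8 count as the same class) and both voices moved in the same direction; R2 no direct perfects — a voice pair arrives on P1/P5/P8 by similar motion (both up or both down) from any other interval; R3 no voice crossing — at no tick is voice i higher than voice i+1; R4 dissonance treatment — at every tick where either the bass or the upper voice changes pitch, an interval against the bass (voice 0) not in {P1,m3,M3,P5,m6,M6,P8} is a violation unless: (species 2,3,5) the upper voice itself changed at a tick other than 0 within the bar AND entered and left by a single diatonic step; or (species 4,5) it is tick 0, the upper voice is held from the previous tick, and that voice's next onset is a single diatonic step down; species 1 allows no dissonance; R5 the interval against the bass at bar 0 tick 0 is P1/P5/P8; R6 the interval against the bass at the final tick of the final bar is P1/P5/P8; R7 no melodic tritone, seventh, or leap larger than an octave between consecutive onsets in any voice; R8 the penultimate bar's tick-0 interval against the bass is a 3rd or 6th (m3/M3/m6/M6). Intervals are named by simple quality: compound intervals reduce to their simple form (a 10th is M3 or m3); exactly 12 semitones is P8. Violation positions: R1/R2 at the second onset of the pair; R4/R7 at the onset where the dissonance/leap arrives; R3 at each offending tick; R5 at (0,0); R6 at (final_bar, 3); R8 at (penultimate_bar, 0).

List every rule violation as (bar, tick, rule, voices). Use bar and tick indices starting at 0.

(2, 0, R4, (0, 1))
(3, 0, R4, (0, 1))

bar 0: v0=E3 v1=E4 downbeat P8
bar 1: v0=D3 v1=C4 downbeat m7
bar 2: v0=F3 v1=B3 downbeat TT
bar 3: v0=A3 v1=D4 downbeat P4
bar 4: v0=G3 v1=E4 downbeat M6
bar 5: v0=F3 v1=D4 downbeat M6
bar 6: v0=E3 v1=E4 downbeat P8
  -> R4 @ bar 2 tick 0 v(0, 1): F3/B3 TT untreated
  -> R4 @ bar 3 tick 0 v(0, 1): A3/D4 P4 untreated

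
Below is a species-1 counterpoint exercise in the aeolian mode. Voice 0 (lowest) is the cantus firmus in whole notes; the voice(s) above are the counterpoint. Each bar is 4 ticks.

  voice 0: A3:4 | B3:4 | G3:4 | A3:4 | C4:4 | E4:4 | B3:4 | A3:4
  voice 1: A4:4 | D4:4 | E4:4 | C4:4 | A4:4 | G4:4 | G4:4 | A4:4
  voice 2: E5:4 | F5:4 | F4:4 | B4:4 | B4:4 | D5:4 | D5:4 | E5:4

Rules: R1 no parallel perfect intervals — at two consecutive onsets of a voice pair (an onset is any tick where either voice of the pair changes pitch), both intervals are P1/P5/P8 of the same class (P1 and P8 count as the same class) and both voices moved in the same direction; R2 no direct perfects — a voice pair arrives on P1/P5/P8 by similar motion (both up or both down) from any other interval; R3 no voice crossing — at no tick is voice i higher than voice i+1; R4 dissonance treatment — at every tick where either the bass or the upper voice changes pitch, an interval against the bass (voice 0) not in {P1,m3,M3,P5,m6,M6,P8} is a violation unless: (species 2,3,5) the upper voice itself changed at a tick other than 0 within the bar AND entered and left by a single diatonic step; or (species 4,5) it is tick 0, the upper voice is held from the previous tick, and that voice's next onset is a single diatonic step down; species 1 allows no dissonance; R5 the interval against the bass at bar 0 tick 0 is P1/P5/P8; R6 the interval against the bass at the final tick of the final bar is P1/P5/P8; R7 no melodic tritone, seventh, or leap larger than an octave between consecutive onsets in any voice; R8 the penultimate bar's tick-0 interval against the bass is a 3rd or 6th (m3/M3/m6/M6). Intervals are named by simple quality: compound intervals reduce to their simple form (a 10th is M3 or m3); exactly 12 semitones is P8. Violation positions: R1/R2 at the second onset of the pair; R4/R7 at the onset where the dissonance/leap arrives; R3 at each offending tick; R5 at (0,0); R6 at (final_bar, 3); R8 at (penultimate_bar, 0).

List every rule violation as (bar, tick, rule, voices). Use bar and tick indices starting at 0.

bar 0: v0=A3 v1=A4 v2=E5 downbeat P5
bar 1: v0=B3 v1=D4 v2=F5 downbeat TT
bar 2: v0=G3 v1=E4 v2=F4 downbeat m7
bar 3: v0=A3 v1=C4 v2=B4 downbeat M2
bar 4: v0=C4 v1=A4 v2=B4 downbeat M7
bar 5: v0=E4 v1=G4 v2=D5 downbeat m7
bar 6: v0=B3 v1=G4 v2=D5 downbeat m3
bar 7: v0=A3 v1=A4 v2=E5 downbeat P5
  -> R4 @ bar 1 tick 0 v(0, 2): B3/F5 TT untreated
  -> R4 @ bar 2 tick 0 v(0, 2): G3/F4 m7 untreated
  -> R4 @ bar 3 tick 0 v(0, 2): A3/B4 M2 untreated
  -> R7 @ bar 3 tick 0 v(2,): F4->B4 leap 6st
  -> R4 @ bar 4 tick 0 v(0, 2): C4/B4 M7 untreated
  -> R4 @ bar 5 tick 0 v(0, 2): E4/D5 m7 untreated
  -> R1 @ bar 7 tick 0 v(1, 2): G4/D5 P5 -> A4/E5 P5 similar

(1, 0, R4, (0, 2))
(2, 0, R4, (0, 2))
(3, 0, R4, (0, 2))
(3, 0, R7, (2,))
(4, 0, R4, (0, 2))
(5, 0, R4, (0, 2))
(7, 0, R1, (1, 2))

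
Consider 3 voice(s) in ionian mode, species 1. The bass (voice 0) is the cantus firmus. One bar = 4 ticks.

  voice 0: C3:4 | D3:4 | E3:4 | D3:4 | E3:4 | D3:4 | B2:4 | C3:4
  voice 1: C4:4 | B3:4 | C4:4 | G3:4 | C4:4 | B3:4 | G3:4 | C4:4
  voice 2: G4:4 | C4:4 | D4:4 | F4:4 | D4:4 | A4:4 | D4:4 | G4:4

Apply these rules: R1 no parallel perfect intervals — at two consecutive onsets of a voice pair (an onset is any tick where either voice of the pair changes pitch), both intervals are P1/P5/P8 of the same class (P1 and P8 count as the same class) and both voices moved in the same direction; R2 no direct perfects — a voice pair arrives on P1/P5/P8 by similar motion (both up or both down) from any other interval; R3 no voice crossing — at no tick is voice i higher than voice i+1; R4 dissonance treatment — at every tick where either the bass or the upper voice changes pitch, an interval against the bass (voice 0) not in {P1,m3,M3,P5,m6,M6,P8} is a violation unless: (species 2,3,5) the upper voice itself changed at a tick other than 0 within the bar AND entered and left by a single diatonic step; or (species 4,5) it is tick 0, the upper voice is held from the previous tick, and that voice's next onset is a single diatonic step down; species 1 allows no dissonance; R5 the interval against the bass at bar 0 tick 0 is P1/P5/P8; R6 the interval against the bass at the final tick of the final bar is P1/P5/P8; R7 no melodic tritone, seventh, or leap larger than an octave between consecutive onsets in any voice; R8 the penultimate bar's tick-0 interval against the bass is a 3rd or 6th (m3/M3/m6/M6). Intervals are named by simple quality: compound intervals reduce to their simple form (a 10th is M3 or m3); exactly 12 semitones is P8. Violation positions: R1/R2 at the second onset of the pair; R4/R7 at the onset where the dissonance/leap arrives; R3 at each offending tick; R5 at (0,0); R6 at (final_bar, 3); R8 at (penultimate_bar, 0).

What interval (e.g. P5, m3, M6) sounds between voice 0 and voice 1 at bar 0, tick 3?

voice 0=C3 voice 1=C4 -> P8

P8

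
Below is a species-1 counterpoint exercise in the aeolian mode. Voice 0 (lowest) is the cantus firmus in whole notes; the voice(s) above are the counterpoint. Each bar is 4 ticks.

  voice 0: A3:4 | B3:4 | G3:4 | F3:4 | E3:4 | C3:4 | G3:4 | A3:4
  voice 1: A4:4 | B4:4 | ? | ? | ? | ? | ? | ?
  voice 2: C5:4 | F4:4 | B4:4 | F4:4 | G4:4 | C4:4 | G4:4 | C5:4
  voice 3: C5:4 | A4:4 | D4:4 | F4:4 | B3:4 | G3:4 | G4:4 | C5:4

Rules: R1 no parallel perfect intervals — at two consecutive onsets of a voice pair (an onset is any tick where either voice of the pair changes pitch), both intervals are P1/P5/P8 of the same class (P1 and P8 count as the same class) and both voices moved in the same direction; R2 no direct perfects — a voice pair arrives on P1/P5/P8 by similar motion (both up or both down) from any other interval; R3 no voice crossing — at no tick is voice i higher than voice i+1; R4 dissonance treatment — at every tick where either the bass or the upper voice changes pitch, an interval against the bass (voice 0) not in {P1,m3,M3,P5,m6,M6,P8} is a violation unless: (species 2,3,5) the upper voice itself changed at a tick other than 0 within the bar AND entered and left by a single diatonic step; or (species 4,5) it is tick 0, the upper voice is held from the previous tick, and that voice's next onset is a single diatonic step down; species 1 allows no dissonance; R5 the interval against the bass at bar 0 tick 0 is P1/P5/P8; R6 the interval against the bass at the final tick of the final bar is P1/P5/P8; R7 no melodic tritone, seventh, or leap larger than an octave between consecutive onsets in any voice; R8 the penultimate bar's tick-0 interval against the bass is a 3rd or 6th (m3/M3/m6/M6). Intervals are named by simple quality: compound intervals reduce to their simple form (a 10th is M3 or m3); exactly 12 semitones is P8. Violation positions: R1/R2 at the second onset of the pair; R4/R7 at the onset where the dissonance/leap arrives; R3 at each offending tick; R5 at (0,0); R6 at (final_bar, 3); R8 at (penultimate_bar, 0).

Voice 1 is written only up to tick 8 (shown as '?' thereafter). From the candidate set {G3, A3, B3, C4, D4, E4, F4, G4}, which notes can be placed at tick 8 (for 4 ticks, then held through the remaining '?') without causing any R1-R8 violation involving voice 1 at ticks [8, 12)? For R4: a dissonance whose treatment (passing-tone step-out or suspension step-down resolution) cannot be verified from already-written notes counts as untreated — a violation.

G3: violates R1,R2,R7
A3: violates R4,R7
B3: legal
C4: violates R4,R7
D4: violates R2
E4: legal
F4: violates R4,R7
G4: violates R1

{B3, E4}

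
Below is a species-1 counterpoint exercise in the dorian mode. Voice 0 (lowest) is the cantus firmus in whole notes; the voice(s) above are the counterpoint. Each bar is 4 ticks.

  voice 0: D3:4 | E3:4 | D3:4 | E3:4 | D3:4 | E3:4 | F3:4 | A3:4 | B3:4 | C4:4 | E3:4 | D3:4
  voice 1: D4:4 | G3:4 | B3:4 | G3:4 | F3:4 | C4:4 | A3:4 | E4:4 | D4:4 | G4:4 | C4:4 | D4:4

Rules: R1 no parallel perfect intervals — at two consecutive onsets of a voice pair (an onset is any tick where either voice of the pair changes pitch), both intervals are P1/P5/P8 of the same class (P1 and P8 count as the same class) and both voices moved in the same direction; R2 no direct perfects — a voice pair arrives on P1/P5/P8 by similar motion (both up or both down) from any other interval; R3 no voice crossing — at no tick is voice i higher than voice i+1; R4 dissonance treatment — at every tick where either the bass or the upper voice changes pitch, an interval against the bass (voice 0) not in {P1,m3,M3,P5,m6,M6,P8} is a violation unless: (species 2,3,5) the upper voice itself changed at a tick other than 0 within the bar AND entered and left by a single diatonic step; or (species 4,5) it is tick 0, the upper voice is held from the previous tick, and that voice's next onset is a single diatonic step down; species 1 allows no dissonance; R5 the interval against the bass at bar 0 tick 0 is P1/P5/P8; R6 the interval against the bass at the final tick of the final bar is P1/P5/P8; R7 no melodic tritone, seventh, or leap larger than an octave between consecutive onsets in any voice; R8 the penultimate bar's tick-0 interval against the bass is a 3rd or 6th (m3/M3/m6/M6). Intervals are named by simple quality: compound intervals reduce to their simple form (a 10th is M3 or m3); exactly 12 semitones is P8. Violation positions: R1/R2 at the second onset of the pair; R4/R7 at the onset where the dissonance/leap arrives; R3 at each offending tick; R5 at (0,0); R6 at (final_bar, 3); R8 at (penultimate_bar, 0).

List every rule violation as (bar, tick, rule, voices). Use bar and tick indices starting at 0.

bar 0: v0=D3 v1=D4 downbeat P8
bar 1: v0=E3 v1=G3 downbeat m3
bar 2: v0=D3 v1=B3 downbeat M6
bar 3: v0=E3 v1=G3 downbeat m3
bar 4: v0=D3 v1=F3 downbeat m3
bar 5: v0=E3 v1=C4 downbeat m6
bar 6: v0=F3 v1=A3 downbeat M3
bar 7: v0=A3 v1=E4 downbeat P5
bar 8: v0=B3 v1=D4 downbeat m3
bar 9: v0=C4 v1=G4 downbeat P5
bar 10: v0=E3 v1=C4 downbeat m6
bar 11: v0=D3 v1=D4 downbeat P8
  -> R2 @ bar 7 tick 0 v(0, 1): F3/A3 M3 -> A3/E4 P5 similar
  -> R2 @ bar 9 tick 0 v(0, 1): B3/D4 m3 -> C4/G4 P5 similar

(7, 0, R2, (0, 1))
(9, 0, R2, (0, 1))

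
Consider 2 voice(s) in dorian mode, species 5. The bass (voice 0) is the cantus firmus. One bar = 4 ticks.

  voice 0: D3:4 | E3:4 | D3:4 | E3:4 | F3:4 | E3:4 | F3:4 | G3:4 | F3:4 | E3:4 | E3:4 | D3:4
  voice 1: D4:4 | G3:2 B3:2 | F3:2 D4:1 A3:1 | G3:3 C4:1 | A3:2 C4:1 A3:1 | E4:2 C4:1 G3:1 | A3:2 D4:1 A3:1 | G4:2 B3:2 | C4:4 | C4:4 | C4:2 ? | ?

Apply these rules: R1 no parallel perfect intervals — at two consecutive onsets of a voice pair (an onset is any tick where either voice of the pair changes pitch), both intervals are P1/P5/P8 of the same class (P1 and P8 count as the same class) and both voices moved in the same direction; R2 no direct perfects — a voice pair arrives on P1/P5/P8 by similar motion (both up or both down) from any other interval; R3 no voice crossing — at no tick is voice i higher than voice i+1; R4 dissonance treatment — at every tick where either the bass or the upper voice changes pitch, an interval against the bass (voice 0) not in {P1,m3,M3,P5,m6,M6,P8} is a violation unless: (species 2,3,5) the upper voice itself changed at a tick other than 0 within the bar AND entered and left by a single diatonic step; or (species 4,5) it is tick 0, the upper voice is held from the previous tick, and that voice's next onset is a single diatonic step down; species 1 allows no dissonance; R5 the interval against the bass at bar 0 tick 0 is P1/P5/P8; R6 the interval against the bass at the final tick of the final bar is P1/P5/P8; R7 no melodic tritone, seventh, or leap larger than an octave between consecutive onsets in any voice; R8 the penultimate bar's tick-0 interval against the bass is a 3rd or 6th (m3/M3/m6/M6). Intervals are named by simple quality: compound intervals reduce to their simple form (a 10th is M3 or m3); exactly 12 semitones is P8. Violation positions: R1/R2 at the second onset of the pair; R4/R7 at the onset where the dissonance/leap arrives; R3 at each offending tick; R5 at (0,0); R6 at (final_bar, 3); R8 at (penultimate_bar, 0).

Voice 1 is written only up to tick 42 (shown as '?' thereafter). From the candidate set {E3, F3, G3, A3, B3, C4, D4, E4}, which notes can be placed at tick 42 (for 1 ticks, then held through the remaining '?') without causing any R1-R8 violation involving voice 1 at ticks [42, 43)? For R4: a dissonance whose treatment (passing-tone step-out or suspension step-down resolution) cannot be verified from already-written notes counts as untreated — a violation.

E3: legal
F3: violates R4
G3: legal
A3: violates R4
B3: legal
C4: legal
D4: violates R4
E4: legal

{B3, C4, E3, E4, G3}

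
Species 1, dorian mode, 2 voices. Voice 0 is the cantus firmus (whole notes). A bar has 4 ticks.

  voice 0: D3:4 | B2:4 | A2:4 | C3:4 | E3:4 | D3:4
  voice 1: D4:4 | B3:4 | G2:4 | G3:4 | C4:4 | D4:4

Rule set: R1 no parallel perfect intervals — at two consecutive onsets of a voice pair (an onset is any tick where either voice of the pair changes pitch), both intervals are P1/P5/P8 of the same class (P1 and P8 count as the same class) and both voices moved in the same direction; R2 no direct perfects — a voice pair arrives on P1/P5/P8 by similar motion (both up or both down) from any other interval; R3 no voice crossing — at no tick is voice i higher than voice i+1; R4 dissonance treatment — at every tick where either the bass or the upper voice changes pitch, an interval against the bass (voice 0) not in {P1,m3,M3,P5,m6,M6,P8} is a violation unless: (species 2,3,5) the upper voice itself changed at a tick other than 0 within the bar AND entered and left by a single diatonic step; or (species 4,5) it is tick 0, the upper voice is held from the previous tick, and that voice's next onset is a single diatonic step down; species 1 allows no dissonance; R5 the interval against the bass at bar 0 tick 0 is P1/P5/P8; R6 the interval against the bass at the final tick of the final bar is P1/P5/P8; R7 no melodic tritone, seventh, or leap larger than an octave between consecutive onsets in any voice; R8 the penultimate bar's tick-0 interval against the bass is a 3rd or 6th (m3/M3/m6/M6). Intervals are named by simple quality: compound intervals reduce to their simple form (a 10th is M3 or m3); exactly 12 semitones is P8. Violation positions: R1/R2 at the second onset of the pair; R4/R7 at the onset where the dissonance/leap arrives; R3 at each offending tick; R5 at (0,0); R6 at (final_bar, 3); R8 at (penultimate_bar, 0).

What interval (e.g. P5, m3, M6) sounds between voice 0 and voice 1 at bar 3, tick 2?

P5

voice 0=C3 voice 1=G3 -> P5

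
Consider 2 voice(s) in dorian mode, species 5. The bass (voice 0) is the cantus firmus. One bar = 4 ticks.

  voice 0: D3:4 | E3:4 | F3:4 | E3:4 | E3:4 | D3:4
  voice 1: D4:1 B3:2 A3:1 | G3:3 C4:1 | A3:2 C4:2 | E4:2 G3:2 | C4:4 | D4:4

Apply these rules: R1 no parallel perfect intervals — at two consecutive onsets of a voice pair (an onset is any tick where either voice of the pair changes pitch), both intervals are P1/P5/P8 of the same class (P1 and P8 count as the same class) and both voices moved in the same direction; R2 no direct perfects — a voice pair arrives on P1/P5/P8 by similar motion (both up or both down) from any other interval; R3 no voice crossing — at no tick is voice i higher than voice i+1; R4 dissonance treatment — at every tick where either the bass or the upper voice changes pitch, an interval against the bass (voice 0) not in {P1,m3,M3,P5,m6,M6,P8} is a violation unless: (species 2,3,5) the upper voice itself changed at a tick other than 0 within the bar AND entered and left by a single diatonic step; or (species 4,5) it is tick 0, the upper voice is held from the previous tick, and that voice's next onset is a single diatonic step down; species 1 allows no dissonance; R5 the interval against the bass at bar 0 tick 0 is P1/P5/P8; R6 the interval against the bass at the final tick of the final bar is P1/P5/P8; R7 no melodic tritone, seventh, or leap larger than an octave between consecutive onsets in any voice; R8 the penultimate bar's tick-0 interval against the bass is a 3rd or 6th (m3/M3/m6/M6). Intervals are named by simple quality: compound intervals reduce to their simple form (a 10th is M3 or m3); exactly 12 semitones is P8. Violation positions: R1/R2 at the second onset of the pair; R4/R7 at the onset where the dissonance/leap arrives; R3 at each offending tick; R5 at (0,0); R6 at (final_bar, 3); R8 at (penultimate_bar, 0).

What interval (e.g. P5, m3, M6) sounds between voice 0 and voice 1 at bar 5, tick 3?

voice 0=D3 voice 1=D4 -> P8

P8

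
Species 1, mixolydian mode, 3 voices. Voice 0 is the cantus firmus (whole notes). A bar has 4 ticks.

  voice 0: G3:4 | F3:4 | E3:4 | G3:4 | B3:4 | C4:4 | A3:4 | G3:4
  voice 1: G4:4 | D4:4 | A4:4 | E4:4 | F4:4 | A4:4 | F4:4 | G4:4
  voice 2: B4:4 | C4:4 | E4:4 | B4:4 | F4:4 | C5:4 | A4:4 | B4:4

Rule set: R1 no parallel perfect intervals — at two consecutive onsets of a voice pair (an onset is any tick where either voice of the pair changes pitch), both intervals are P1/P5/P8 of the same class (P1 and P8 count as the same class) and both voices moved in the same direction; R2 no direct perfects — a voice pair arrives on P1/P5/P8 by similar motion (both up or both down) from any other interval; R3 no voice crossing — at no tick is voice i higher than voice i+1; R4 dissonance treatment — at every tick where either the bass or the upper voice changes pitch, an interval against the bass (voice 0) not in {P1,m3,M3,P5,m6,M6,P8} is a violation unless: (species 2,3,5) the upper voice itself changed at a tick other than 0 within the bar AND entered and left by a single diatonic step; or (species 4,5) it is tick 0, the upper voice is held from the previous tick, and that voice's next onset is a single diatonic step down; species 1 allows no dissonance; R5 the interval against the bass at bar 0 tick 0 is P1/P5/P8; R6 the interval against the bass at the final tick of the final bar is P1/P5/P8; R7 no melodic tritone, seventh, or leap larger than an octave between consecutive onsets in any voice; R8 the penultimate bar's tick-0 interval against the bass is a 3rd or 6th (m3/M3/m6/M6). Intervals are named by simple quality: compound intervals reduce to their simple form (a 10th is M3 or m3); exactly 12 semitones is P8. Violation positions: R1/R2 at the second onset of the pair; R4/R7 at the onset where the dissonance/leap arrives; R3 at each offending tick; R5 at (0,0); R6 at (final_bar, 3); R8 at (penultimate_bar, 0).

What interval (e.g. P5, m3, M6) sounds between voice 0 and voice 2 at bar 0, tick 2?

M3

voice 0=G3 voice 2=B4 -> M3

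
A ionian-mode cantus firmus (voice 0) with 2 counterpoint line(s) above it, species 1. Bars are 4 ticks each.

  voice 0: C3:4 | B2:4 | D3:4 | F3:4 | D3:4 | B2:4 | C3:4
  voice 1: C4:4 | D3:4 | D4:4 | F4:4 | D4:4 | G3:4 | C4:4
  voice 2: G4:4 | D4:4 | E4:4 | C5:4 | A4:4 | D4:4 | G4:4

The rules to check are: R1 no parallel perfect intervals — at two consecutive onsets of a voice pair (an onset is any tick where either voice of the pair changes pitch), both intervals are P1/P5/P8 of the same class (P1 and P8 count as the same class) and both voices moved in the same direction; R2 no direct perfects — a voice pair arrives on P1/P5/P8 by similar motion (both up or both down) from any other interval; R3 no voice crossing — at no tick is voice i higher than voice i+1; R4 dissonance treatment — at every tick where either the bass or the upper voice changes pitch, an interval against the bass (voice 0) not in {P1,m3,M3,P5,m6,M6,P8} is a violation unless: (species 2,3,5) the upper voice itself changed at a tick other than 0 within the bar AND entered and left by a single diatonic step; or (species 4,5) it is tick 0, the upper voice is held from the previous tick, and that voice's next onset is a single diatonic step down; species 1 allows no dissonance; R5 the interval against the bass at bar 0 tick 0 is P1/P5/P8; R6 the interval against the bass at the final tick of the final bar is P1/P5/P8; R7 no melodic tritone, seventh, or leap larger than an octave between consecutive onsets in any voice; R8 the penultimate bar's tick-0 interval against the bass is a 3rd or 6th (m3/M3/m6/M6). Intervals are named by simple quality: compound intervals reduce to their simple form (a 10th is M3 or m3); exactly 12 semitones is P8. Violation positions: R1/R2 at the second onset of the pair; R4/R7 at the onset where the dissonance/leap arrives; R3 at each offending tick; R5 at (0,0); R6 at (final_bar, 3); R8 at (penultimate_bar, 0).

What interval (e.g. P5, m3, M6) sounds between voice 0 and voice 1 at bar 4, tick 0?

P8

voice 0=D3 voice 1=D4 -> P8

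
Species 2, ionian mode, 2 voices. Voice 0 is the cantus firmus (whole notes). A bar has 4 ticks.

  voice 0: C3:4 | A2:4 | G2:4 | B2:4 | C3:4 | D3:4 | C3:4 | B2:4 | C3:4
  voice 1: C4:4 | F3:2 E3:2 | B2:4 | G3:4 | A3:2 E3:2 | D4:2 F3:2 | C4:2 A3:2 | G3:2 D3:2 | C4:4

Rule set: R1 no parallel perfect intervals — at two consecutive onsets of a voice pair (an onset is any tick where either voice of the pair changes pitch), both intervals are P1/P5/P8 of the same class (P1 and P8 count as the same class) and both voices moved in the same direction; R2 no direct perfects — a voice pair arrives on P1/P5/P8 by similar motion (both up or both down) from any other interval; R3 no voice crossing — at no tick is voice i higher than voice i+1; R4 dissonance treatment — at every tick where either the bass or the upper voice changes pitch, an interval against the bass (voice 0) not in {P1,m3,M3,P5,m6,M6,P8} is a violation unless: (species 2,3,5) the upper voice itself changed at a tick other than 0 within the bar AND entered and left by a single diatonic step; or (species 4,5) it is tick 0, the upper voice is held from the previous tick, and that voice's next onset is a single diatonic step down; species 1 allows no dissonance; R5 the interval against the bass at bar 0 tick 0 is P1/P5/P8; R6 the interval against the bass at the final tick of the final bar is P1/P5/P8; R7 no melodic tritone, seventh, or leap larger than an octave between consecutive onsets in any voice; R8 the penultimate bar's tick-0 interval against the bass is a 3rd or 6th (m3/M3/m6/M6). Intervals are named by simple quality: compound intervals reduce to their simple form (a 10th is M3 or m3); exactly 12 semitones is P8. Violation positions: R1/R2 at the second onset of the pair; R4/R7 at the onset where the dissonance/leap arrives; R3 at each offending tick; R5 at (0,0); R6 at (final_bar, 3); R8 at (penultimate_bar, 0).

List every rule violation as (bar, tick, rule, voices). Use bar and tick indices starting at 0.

(5, 0, R2, (0, 1))
(5, 0, R7, (1,))
(8, 0, R2, (0, 1))
(8, 0, R7, (1,))

bar 0: v0=C3 v1=C4 downbeat P8
bar 1: v0=A2 v1=F3 downbeat m6
bar 2: v0=G2 v1=B2 downbeat M3
bar 3: v0=B2 v1=G3 downbeat m6
bar 4: v0=C3 v1=A3 downbeat M6
bar 5: v0=D3 v1=D4 downbeat P8
bar 6: v0=C3 v1=C4 downbeat P8
bar 7: v0=B2 v1=G3 downbeat m6
bar 8: v0=C3 v1=C4 downbeat P8
  -> R2 @ bar 5 tick 0 v(0, 1): C3/E3 M3 -> D3/D4 P8 similar
  -> R7 @ bar 5 tick 0 v(1,): E3->D4 leap 10st
  -> R2 @ bar 8 tick 0 v(0, 1): B2/D3 m3 -> C3/C4 P8 similar
  -> R7 @ bar 8 tick 0 v(1,): D3->C4 leap 10st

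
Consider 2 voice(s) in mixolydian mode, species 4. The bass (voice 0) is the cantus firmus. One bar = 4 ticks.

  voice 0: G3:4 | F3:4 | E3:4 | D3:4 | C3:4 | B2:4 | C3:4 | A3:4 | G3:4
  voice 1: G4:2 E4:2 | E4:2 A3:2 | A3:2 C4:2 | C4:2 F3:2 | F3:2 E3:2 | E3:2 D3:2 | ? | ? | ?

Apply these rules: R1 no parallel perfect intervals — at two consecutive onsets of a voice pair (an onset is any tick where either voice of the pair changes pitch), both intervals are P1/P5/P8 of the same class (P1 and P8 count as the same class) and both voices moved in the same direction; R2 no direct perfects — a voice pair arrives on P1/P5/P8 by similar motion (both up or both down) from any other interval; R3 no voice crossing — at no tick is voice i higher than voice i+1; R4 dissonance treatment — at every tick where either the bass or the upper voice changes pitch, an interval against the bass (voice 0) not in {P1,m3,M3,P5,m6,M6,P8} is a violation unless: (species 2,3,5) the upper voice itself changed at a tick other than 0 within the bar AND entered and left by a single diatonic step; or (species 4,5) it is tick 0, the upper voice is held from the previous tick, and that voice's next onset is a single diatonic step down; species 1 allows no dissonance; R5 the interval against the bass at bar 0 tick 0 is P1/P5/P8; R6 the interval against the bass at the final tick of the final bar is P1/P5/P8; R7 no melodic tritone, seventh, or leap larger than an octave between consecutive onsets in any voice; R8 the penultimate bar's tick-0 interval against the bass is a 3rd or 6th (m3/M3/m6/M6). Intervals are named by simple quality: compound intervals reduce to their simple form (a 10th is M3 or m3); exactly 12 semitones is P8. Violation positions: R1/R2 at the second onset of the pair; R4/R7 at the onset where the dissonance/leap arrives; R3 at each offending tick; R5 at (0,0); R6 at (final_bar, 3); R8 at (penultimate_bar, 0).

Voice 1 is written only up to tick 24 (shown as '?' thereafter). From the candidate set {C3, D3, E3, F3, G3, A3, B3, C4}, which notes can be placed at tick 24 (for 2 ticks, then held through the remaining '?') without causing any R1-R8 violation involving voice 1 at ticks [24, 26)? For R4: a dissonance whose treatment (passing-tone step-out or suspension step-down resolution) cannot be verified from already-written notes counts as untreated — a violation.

C3: legal
D3: violates R4
E3: legal
F3: violates R4
G3: violates R2
A3: legal
B3: violates R4
C4: violates R2,R7

{A3, C3, E3}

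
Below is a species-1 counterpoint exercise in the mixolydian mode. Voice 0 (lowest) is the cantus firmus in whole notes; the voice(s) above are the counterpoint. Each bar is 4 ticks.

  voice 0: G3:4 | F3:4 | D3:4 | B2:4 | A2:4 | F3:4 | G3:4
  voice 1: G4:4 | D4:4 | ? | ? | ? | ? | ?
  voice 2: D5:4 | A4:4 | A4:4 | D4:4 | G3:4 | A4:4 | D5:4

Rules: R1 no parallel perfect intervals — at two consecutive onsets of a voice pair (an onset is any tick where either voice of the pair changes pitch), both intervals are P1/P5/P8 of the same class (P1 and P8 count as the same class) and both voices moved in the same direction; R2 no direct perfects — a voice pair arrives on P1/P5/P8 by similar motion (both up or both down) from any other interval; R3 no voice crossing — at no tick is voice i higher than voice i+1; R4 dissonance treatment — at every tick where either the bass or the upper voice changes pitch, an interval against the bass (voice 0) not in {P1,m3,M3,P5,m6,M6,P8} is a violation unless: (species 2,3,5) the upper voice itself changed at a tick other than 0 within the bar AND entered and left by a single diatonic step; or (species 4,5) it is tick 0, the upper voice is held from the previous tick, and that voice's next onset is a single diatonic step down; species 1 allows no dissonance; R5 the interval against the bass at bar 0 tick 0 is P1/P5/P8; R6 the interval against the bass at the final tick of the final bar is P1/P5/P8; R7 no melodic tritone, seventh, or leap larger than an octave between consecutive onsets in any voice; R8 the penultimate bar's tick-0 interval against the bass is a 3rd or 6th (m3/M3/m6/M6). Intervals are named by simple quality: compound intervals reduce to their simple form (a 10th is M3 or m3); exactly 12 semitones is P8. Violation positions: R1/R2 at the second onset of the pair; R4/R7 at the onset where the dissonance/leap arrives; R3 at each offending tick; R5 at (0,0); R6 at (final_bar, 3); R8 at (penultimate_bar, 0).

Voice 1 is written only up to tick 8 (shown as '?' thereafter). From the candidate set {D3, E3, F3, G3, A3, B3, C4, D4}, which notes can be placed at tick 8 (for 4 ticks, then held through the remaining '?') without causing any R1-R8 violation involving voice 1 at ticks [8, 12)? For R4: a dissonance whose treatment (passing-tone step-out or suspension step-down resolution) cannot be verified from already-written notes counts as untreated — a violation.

{B3, D4, F3}

D3: violates R2
E3: violates R4,R7
F3: legal
G3: violates R4
A3: violates R2
B3: legal
C4: violates R4
D4: legal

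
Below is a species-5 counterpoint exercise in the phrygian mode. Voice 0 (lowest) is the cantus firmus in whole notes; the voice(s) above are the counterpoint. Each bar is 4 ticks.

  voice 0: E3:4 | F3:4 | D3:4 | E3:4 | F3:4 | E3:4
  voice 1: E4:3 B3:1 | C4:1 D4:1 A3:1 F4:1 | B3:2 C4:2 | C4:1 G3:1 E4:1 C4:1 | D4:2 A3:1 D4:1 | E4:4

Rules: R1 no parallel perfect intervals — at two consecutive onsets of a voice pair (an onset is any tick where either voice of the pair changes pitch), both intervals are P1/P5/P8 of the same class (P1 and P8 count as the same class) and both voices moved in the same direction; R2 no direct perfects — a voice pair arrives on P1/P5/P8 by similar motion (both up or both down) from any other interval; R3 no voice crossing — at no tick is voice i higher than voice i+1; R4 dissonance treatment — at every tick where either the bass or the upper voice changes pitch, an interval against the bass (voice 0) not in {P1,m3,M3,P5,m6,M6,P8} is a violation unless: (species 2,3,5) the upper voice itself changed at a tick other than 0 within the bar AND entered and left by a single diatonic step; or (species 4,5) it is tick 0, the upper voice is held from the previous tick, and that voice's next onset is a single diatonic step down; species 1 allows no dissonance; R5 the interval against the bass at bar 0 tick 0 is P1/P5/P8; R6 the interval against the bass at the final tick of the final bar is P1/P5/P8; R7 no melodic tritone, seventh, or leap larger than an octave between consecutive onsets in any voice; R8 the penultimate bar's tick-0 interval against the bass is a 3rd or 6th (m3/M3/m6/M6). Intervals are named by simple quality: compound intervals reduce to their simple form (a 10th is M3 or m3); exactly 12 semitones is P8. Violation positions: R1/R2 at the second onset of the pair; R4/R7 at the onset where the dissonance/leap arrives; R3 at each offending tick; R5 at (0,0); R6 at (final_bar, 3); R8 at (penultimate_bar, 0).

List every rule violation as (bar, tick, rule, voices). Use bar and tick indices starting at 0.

(1, 0, R1, (0, 1))
(2, 0, R7, (1,))
(2, 2, R4, (0, 1))

bar 0: v0=E3 v1=E4 downbeat P8
bar 1: v0=F3 v1=C4 downbeat P5
bar 2: v0=D3 v1=B3 downbeat M6
bar 3: v0=E3 v1=C4 downbeat m6
bar 4: v0=F3 v1=D4 downbeat M6
bar 5: v0=E3 v1=E4 downbeat P8
  -> R1 @ bar 1 tick 0 v(0, 1): E3/B3 P5 -> F3/C4 P5 similar
  -> R7 @ bar 2 tick 0 v(1,): F4->B3 leap 6st
  -> R4 @ bar 2 tick 2 v(0, 1): D3/C4 m7 untreated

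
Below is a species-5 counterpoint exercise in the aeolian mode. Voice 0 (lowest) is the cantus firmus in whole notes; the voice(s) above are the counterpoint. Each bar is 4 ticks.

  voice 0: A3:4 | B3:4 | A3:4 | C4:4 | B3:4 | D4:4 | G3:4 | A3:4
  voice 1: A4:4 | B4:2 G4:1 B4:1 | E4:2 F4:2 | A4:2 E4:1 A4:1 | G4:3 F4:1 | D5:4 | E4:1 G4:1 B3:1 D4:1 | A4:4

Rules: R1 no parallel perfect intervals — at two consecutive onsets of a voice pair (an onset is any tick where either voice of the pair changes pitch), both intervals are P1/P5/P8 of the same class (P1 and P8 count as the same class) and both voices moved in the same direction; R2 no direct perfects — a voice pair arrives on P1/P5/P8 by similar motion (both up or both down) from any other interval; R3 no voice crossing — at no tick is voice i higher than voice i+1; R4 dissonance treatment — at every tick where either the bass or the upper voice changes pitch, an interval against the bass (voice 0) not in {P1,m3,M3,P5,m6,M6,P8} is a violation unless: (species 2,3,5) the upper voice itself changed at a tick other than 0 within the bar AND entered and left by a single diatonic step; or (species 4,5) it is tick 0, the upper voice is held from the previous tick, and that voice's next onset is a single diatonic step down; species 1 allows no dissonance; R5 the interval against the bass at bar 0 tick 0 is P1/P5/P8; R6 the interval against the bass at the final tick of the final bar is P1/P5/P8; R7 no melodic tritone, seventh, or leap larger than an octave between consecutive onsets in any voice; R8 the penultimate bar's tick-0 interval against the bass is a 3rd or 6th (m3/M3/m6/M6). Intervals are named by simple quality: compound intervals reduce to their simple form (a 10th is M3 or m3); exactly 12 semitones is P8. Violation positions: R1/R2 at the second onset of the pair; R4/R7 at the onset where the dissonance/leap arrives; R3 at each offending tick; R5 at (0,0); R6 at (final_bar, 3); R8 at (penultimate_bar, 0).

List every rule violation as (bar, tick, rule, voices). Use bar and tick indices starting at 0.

(1, 0, R1, (0, 1))
(2, 0, R2, (0, 1))
(4, 3, R4, (0, 1))
(5, 0, R2, (0, 1))
(6, 0, R7, (1,))
(7, 0, R2, (0, 1))

bar 0: v0=A3 v1=A4 downbeat P8
bar 1: v0=B3 v1=B4 downbeat P8
bar 2: v0=A3 v1=E4 downbeat P5
bar 3: v0=C4 v1=A4 downbeat M6
bar 4: v0=B3 v1=G4 downbeat m6
bar 5: v0=D4 v1=D5 downbeat P8
bar 6: v0=G3 v1=E4 downbeat M6
bar 7: v0=A3 v1=A4 downbeat P8
  -> R1 @ bar 1 tick 0 v(0, 1): A3/A4 P8 -> B3/B4 P8 similar
  -> R2 @ bar 2 tick 0 v(0, 1): B3/B4 P8 -> A3/E4 P5 similar
  -> R4 @ bar 4 tick 3 v(0, 1): B3/F4 TT untreated
  -> R2 @ bar 5 tick 0 v(0, 1): B3/F4 TT -> D4/D5 P8 similar
  -> R7 @ bar 6 tick 0 v(1,): D5->E4 leap 10st
  -> R2 @ bar 7 tick 0 v(0, 1): G3/D4 P5 -> A3/A4 P8 similar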